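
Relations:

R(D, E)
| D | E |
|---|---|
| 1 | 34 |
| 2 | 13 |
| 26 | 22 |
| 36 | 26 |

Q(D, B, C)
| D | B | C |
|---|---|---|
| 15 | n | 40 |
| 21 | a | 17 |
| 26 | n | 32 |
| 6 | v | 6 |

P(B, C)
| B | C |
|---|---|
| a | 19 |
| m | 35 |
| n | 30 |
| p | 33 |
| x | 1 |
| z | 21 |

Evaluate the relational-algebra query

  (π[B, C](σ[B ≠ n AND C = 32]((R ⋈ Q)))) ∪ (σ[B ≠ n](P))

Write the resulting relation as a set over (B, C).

{(a, 19), (m, 35), (p, 33), (x, 1), (z, 21)}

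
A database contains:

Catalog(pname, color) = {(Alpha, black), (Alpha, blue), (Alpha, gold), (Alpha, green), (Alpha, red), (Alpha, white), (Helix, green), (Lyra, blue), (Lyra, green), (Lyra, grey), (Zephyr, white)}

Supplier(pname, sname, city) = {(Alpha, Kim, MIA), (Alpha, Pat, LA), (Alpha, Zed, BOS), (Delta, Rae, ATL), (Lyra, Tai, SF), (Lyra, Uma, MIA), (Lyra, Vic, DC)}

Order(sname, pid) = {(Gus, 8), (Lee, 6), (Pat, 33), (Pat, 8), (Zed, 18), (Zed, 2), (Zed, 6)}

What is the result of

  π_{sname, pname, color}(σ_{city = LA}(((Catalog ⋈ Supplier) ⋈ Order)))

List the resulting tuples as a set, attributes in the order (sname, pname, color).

Catalog ⋈ Supplier (natural join on pname): {(Alpha, black, Kim, MIA), (Alpha, black, Pat, LA), (Alpha, black, Zed, BOS), (Alpha, blue, Kim, MIA), (Alpha, blue, Pat, LA), (Alpha, blue, Zed, BOS), (Alpha, gold, Kim, MIA), (Alpha, gold, Pat, LA), (Alpha, gold, Zed, BOS), (Alpha, green, Kim, MIA), (Alpha, green, Pat, LA), (Alpha, green, Zed, BOS), (Alpha, red, Kim, MIA), (Alpha, red, Pat, LA), (Alpha, red, Zed, BOS), (Alpha, white, Kim, MIA), (Alpha, white, Pat, LA), (Alpha, white, Zed, BOS), (Lyra, blue, Tai, SF), (Lyra, blue, Uma, MIA), (Lyra, blue, Vic, DC), (Lyra, green, Tai, SF), (Lyra, green, Uma, MIA), (Lyra, green, Vic, DC), (Lyra, grey, Tai, SF), (Lyra, grey, Uma, MIA), (Lyra, grey, Vic, DC)}
(Catalog ⋈ Supplier) ⋈ Order (natural join on sname): {(Alpha, black, Pat, LA, 33), (Alpha, black, Pat, LA, 8), (Alpha, black, Zed, BOS, 18), (Alpha, black, Zed, BOS, 2), (Alpha, black, Zed, BOS, 6), (Alpha, blue, Pat, LA, 33), (Alpha, blue, Pat, LA, 8), (Alpha, blue, Zed, BOS, 18), (Alpha, blue, Zed, BOS, 2), (Alpha, blue, Zed, BOS, 6), (Alpha, gold, Pat, LA, 33), (Alpha, gold, Pat, LA, 8), (Alpha, gold, Zed, BOS, 18), (Alpha, gold, Zed, BOS, 2), (Alpha, gold, Zed, BOS, 6), (Alpha, green, Pat, LA, 33), (Alpha, green, Pat, LA, 8), (Alpha, green, Zed, BOS, 18), (Alpha, green, Zed, BOS, 2), (Alpha, green, Zed, BOS, 6), (Alpha, red, Pat, LA, 33), (Alpha, red, Pat, LA, 8), (Alpha, red, Zed, BOS, 18), (Alpha, red, Zed, BOS, 2), (Alpha, red, Zed, BOS, 6), (Alpha, white, Pat, LA, 33), (Alpha, white, Pat, LA, 8), (Alpha, white, Zed, BOS, 18), (Alpha, white, Zed, BOS, 2), (Alpha, white, Zed, BOS, 6)}
Filtering on city = LA leaves {(Alpha, black, Pat, LA, 33), (Alpha, black, Pat, LA, 8), (Alpha, blue, Pat, LA, 33), (Alpha, blue, Pat, LA, 8), (Alpha, gold, Pat, LA, 33), (Alpha, gold, Pat, LA, 8), (Alpha, green, Pat, LA, 33), (Alpha, green, Pat, LA, 8), (Alpha, red, Pat, LA, 33), (Alpha, red, Pat, LA, 8), (Alpha, white, Pat, LA, 33), (Alpha, white, Pat, LA, 8)}.
π[sname, pname, color]: project onto (sname, pname, color) (6 duplicate(s) eliminated) → {(Pat, Alpha, black), (Pat, Alpha, blue), (Pat, Alpha, gold), (Pat, Alpha, green), (Pat, Alpha, red), (Pat, Alpha, white)}

{(Pat, Alpha, black), (Pat, Alpha, blue), (Pat, Alpha, gold), (Pat, Alpha, green), (Pat, Alpha, red), (Pat, Alpha, white)}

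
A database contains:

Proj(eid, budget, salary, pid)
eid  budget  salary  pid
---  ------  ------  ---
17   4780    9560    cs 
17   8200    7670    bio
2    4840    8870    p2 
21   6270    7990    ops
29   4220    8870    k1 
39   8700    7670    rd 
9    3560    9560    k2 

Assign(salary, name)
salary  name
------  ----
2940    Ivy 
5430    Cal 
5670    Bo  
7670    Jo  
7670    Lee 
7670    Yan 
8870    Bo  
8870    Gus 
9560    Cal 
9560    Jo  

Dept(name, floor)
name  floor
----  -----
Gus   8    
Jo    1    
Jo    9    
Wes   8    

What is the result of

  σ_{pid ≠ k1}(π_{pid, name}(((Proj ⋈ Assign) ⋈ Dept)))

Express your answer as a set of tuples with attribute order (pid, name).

Joining Proj and Assign on salary yields {(17, 4780, 9560, cs, Cal), (17, 4780, 9560, cs, Jo), (17, 8200, 7670, bio, Jo), (17, 8200, 7670, bio, Lee), (17, 8200, 7670, bio, Yan), (2, 4840, 8870, p2, Bo), (2, 4840, 8870, p2, Gus), (29, 4220, 8870, k1, Bo), (29, 4220, 8870, k1, Gus), (39, 8700, 7670, rd, Jo), (39, 8700, 7670, rd, Lee), (39, 8700, 7670, rd, Yan), (9, 3560, 9560, k2, Cal), (9, 3560, 9560, k2, Jo)}.
Joining (Proj ⋈ Assign) and Dept on name yields {(17, 4780, 9560, cs, Jo, 1), (17, 4780, 9560, cs, Jo, 9), (17, 8200, 7670, bio, Jo, 1), (17, 8200, 7670, bio, Jo, 9), (2, 4840, 8870, p2, Gus, 8), (29, 4220, 8870, k1, Gus, 8), (39, 8700, 7670, rd, Jo, 1), (39, 8700, 7670, rd, Jo, 9), (9, 3560, 9560, k2, Jo, 1), (9, 3560, 9560, k2, Jo, 9)}.
Projecting to pid, name (4 duplicate(s) eliminated): {(bio, Jo), (cs, Jo), (k1, Gus), (k2, Jo), (p2, Gus), (rd, Jo)}
Selection pid ≠ k1: {(bio, Jo), (cs, Jo), (k2, Jo), (p2, Gus), (rd, Jo)}

{(bio, Jo), (cs, Jo), (k2, Jo), (p2, Gus), (rd, Jo)}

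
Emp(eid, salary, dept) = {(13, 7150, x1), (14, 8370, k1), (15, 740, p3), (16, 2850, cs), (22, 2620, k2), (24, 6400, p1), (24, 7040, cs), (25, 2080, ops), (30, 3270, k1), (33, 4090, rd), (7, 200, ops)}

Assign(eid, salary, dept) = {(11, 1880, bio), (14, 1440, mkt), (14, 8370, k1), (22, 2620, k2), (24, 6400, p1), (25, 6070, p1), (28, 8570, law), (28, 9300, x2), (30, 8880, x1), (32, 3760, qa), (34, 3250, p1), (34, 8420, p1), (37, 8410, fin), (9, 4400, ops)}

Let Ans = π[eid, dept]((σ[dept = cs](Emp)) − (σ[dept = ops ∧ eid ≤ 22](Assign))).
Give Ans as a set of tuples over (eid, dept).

{(16, cs), (24, cs)}

σ[dept = cs]: keep tuples satisfying dept = cs → {(16, 2850, cs), (24, 7040, cs)}
σ[dept = ops ∧ eid ≤ 22]: keep tuples satisfying dept = ops ∧ eid ≤ 22 → {(9, 4400, ops)}
Taking the difference: {(16, 2850, cs), (24, 7040, cs)}
π[eid, dept]: project onto (eid, dept) → {(16, cs), (24, cs)}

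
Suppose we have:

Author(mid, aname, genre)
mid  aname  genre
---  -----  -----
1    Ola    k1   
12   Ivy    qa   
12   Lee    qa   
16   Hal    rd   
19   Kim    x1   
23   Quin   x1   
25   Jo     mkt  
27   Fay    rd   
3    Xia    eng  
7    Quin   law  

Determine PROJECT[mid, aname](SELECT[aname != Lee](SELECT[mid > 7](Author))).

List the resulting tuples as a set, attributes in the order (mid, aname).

Selection mid > 7: {(12, Ivy, qa), (12, Lee, qa), (16, Hal, rd), (19, Kim, x1), (23, Quin, x1), (25, Jo, mkt), (27, Fay, rd)}
Selection aname != Lee: {(12, Ivy, qa), (16, Hal, rd), (19, Kim, x1), (23, Quin, x1), (25, Jo, mkt), (27, Fay, rd)}
π[mid, aname]: project onto (mid, aname) → {(12, Ivy), (16, Hal), (19, Kim), (23, Quin), (25, Jo), (27, Fay)}

{(12, Ivy), (16, Hal), (19, Kim), (23, Quin), (25, Jo), (27, Fay)}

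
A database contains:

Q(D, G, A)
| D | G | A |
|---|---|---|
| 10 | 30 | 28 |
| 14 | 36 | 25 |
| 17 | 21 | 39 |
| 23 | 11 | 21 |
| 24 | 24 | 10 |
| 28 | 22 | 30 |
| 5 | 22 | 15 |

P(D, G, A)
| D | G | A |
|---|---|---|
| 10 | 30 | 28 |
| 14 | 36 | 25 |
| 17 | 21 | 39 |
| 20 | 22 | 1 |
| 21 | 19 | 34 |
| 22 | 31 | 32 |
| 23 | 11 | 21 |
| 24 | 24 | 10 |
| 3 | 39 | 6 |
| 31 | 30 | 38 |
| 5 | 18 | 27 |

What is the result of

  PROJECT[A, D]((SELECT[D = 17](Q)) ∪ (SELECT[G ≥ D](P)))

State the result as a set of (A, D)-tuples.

σ[D = 17]: keep tuples satisfying D = 17 → {(17, 21, 39)}
σ[G ≥ D]: keep tuples satisfying G ≥ D → {(10, 30, 28), (14, 36, 25), (17, 21, 39), (20, 22, 1), (22, 31, 32), (24, 24, 10), (3, 39, 6), (5, 18, 27)}
Union: {(17, 21, 39)} with {(10, 30, 28), (14, 36, 25), (17, 21, 39), (20, 22, 1), (22, 31, 32), (24, 24, 10), (3, 39, 6), (5, 18, 27)} → {(10, 30, 28), (14, 36, 25), (17, 21, 39), (20, 22, 1), (22, 31, 32), (24, 24, 10), (3, 39, 6), (5, 18, 27)}
Keep only column(s) A, D: {(1, 20), (10, 24), (25, 14), (27, 5), (28, 10), (32, 22), (39, 17), (6, 3)}

{(1, 20), (10, 24), (25, 14), (27, 5), (28, 10), (32, 22), (39, 17), (6, 3)}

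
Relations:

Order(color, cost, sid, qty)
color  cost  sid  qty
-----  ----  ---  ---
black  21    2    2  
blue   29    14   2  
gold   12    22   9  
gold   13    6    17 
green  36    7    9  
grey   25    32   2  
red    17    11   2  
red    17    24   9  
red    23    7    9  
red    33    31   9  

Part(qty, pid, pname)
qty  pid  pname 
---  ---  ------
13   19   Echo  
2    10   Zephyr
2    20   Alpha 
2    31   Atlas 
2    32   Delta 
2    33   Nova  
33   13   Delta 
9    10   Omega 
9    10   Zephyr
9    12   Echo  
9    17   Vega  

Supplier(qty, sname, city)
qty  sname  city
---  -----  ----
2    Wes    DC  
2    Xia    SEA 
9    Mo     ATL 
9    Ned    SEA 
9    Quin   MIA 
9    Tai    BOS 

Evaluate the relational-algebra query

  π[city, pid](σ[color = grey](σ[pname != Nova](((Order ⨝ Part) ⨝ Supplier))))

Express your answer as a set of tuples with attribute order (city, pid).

{(DC, 10), (DC, 20), (DC, 31), (DC, 32), (SEA, 10), (SEA, 20), (SEA, 31), (SEA, 32)}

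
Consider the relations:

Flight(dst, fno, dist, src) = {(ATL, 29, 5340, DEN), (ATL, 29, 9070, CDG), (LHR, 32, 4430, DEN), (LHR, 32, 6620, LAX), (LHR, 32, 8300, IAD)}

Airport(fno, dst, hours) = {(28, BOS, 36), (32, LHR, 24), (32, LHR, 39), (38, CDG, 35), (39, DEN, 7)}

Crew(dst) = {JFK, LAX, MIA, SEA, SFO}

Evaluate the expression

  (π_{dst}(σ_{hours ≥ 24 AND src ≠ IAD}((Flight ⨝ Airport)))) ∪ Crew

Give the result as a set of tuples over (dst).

{JFK, LAX, LHR, MIA, SEA, SFO}

Joining Flight and Airport on dst, fno yields {(LHR, 32, 4430, DEN, 24), (LHR, 32, 4430, DEN, 39), (LHR, 32, 6620, LAX, 24), (LHR, 32, 6620, LAX, 39), (LHR, 32, 8300, IAD, 24), (LHR, 32, 8300, IAD, 39)}.
Selection hours ≥ 24 AND src ≠ IAD: {(LHR, 32, 4430, DEN, 24), (LHR, 32, 4430, DEN, 39), (LHR, 32, 6620, LAX, 24), (LHR, 32, 6620, LAX, 39)}
Keep only column(s) dst (3 duplicate(s) eliminated): {LHR}
Union: {LHR} with {JFK, LAX, MIA, SEA, SFO} → {JFK, LAX, LHR, MIA, SEA, SFO}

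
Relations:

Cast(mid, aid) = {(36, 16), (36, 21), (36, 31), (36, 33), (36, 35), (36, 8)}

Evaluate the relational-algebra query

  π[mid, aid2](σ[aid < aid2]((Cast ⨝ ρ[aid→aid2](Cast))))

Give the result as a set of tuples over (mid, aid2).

ρ[aid→aid2]: schema becomes (mid, aid2); tuples unchanged.
Cast ⋈ ρ[aid→aid2](Cast) (natural join on mid): {(36, 16, 16), (36, 16, 21), (36, 16, 31), (36, 16, 33), (36, 16, 35), (36, 16, 8), (36, 21, 16), (36, 21, 21), (36, 21, 31), (36, 21, 33), (36, 21, 35), (36, 21, 8), (36, 31, 16), (36, 31, 21), (36, 31, 31), (36, 31, 33), (36, 31, 35), (36, 31, 8), (36, 33, 16), (36, 33, 21), (36, 33, 31), (36, 33, 33), (36, 33, 35), (36, 33, 8), (36, 35, 16), (36, 35, 21), (36, 35, 31), (36, 35, 33), (36, 35, 35), (36, 35, 8), (36, 8, 16), (36, 8, 21), (36, 8, 31), (36, 8, 33), (36, 8, 35), (36, 8, 8)}
Selection aid < aid2: {(36, 16, 21), (36, 16, 31), (36, 16, 33), (36, 16, 35), (36, 21, 31), (36, 21, 33), (36, 21, 35), (36, 31, 33), (36, 31, 35), (36, 33, 35), (36, 8, 16), (36, 8, 21), (36, 8, 31), (36, 8, 33), (36, 8, 35)}
Projecting to mid, aid2 (10 duplicate(s) eliminated): {(36, 16), (36, 21), (36, 31), (36, 33), (36, 35)}

{(36, 16), (36, 21), (36, 31), (36, 33), (36, 35)}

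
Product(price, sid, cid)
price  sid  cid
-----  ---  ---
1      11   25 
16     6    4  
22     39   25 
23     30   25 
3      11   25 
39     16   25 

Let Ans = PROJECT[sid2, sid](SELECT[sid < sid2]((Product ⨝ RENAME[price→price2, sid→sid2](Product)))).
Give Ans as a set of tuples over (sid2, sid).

{(16, 11), (30, 11), (30, 16), (39, 11), (39, 16), (39, 30)}

ρ[price→price2, sid→sid2]: schema becomes (price2, sid2, cid); tuples unchanged.
Natural join on cid: {(1, 11, 25, 1, 11), (1, 11, 25, 22, 39), (1, 11, 25, 23, 30), (1, 11, 25, 3, 11), (1, 11, 25, 39, 16), (16, 6, 4, 16, 6), (22, 39, 25, 1, 11), (22, 39, 25, 22, 39), (22, 39, 25, 23, 30), (22, 39, 25, 3, 11), (22, 39, 25, 39, 16), (23, 30, 25, 1, 11), (23, 30, 25, 22, 39), (23, 30, 25, 23, 30), (23, 30, 25, 3, 11), (23, 30, 25, 39, 16), (3, 11, 25, 1, 11), (3, 11, 25, 22, 39), (3, 11, 25, 23, 30), (3, 11, 25, 3, 11), (3, 11, 25, 39, 16), (39, 16, 25, 1, 11), (39, 16, 25, 22, 39), (39, 16, 25, 23, 30), (39, 16, 25, 3, 11), (39, 16, 25, 39, 16)}
Selection sid < sid2: {(1, 11, 25, 22, 39), (1, 11, 25, 23, 30), (1, 11, 25, 39, 16), (23, 30, 25, 22, 39), (3, 11, 25, 22, 39), (3, 11, 25, 23, 30), (3, 11, 25, 39, 16), (39, 16, 25, 22, 39), (39, 16, 25, 23, 30)}
π_{sid2, sid} gives {(16, 11), (30, 11), (30, 16), (39, 11), (39, 16), (39, 30)} (3 duplicate(s) eliminated).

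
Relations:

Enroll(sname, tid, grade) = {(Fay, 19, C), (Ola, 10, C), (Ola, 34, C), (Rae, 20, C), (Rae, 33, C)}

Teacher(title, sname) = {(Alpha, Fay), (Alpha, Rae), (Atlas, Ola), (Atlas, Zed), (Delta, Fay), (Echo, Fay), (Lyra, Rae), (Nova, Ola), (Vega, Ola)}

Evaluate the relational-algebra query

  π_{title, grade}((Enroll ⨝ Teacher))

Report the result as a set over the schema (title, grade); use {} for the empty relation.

{(Alpha, C), (Atlas, C), (Delta, C), (Echo, C), (Lyra, C), (Nova, C), (Vega, C)}

Joining Enroll and Teacher on sname yields {(Fay, 19, C, Alpha), (Fay, 19, C, Delta), (Fay, 19, C, Echo), (Ola, 10, C, Atlas), (Ola, 10, C, Nova), (Ola, 10, C, Vega), (Ola, 34, C, Atlas), (Ola, 34, C, Nova), (Ola, 34, C, Vega), (Rae, 20, C, Alpha), (Rae, 20, C, Lyra), (Rae, 33, C, Alpha), (Rae, 33, C, Lyra)}.
Projecting to title, grade (6 duplicate(s) eliminated): {(Alpha, C), (Atlas, C), (Delta, C), (Echo, C), (Lyra, C), (Nova, C), (Vega, C)}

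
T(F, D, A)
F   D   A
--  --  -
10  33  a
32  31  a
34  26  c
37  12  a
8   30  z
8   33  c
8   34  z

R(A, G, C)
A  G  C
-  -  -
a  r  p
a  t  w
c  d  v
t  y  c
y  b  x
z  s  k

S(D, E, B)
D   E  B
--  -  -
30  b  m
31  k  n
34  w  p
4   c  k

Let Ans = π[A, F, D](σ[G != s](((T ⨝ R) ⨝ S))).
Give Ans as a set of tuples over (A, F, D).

{(a, 32, 31)}

Joining T and R on A yields {(10, 33, a, r, p), (10, 33, a, t, w), (32, 31, a, r, p), (32, 31, a, t, w), (34, 26, c, d, v), (37, 12, a, r, p), (37, 12, a, t, w), (8, 30, z, s, k), (8, 33, c, d, v), (8, 34, z, s, k)}.
Joining (T ⨝ R) and S on D yields {(32, 31, a, r, p, k, n), (32, 31, a, t, w, k, n), (8, 30, z, s, k, b, m), (8, 34, z, s, k, w, p)}.
Apply σ_{G != s}; surviving tuples: {(32, 31, a, r, p, k, n), (32, 31, a, t, w, k, n)}
π[A, F, D]: project onto (A, F, D) (1 duplicate(s) eliminated) → {(a, 32, 31)}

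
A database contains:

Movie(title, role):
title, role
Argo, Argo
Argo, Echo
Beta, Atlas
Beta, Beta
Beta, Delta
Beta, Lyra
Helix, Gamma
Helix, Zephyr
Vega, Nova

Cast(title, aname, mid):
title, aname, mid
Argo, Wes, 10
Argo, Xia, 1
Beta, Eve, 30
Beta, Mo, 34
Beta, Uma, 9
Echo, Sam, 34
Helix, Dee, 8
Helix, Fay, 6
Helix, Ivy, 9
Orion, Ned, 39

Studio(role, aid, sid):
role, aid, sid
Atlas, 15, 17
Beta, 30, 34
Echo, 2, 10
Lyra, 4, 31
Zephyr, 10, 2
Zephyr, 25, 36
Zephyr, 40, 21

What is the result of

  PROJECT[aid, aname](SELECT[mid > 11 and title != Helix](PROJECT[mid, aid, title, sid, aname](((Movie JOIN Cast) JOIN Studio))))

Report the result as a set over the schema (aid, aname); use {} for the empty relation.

Movie ⋈ Cast (natural join on title): {(Argo, Argo, Wes, 10), (Argo, Argo, Xia, 1), (Argo, Echo, Wes, 10), (Argo, Echo, Xia, 1), (Beta, Atlas, Eve, 30), (Beta, Atlas, Mo, 34), (Beta, Atlas, Uma, 9), (Beta, Beta, Eve, 30), (Beta, Beta, Mo, 34), (Beta, Beta, Uma, 9), (Beta, Delta, Eve, 30), (Beta, Delta, Mo, 34), (Beta, Delta, Uma, 9), (Beta, Lyra, Eve, 30), (Beta, Lyra, Mo, 34), (Beta, Lyra, Uma, 9), (Helix, Gamma, Dee, 8), (Helix, Gamma, Fay, 6), (Helix, Gamma, Ivy, 9), (Helix, Zephyr, Dee, 8), (Helix, Zephyr, Fay, 6), (Helix, Zephyr, Ivy, 9)}
(Movie JOIN Cast) ⋈ Studio (natural join on role): {(Argo, Echo, Wes, 10, 2, 10), (Argo, Echo, Xia, 1, 2, 10), (Beta, Atlas, Eve, 30, 15, 17), (Beta, Atlas, Mo, 34, 15, 17), (Beta, Atlas, Uma, 9, 15, 17), (Beta, Beta, Eve, 30, 30, 34), (Beta, Beta, Mo, 34, 30, 34), (Beta, Beta, Uma, 9, 30, 34), (Beta, Lyra, Eve, 30, 4, 31), (Beta, Lyra, Mo, 34, 4, 31), (Beta, Lyra, Uma, 9, 4, 31), (Helix, Zephyr, Dee, 8, 10, 2), (Helix, Zephyr, Dee, 8, 25, 36), (Helix, Zephyr, Dee, 8, 40, 21), (Helix, Zephyr, Fay, 6, 10, 2), (Helix, Zephyr, Fay, 6, 25, 36), (Helix, Zephyr, Fay, 6, 40, 21), (Helix, Zephyr, Ivy, 9, 10, 2), (Helix, Zephyr, Ivy, 9, 25, 36), (Helix, Zephyr, Ivy, 9, 40, 21)}
π[mid, aid, title, sid, aname]: project onto (mid, aid, title, sid, aname) → {(1, 2, Argo, 10, Xia), (10, 2, Argo, 10, Wes), (30, 15, Beta, 17, Eve), (30, 30, Beta, 34, Eve), (30, 4, Beta, 31, Eve), (34, 15, Beta, 17, Mo), (34, 30, Beta, 34, Mo), (34, 4, Beta, 31, Mo), (6, 10, Helix, 2, Fay), (6, 25, Helix, 36, Fay), (6, 40, Helix, 21, Fay), (8, 10, Helix, 2, Dee), (8, 25, Helix, 36, Dee), (8, 40, Helix, 21, Dee), (9, 10, Helix, 2, Ivy), (9, 15, Beta, 17, Uma), (9, 25, Helix, 36, Ivy), (9, 30, Beta, 34, Uma), (9, 4, Beta, 31, Uma), (9, 40, Helix, 21, Ivy)}
Selection mid > 11 and title != Helix: {(30, 15, Beta, 17, Eve), (30, 30, Beta, 34, Eve), (30, 4, Beta, 31, Eve), (34, 15, Beta, 17, Mo), (34, 30, Beta, 34, Mo), (34, 4, Beta, 31, Mo)}
π[aid, aname]: project onto (aid, aname) → {(15, Eve), (15, Mo), (30, Eve), (30, Mo), (4, Eve), (4, Mo)}

{(15, Eve), (15, Mo), (30, Eve), (30, Mo), (4, Eve), (4, Mo)}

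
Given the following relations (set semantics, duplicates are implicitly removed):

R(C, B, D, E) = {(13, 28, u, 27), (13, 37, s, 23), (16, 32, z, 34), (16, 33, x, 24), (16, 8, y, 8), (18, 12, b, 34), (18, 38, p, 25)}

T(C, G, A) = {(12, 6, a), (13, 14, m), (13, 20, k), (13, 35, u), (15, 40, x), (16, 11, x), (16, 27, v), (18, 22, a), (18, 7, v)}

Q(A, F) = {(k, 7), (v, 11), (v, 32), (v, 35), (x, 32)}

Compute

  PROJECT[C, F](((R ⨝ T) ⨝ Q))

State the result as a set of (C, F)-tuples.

{(13, 7), (16, 11), (16, 32), (16, 35), (18, 11), (18, 32), (18, 35)}

Natural join on C: {(13, 28, u, 27, 14, m), (13, 28, u, 27, 20, k), (13, 28, u, 27, 35, u), (13, 37, s, 23, 14, m), (13, 37, s, 23, 20, k), (13, 37, s, 23, 35, u), (16, 32, z, 34, 11, x), (16, 32, z, 34, 27, v), (16, 33, x, 24, 11, x), (16, 33, x, 24, 27, v), (16, 8, y, 8, 11, x), (16, 8, y, 8, 27, v), (18, 12, b, 34, 22, a), (18, 12, b, 34, 7, v), (18, 38, p, 25, 22, a), (18, 38, p, 25, 7, v)}
Natural join on A: {(13, 28, u, 27, 20, k, 7), (13, 37, s, 23, 20, k, 7), (16, 32, z, 34, 11, x, 32), (16, 32, z, 34, 27, v, 11), (16, 32, z, 34, 27, v, 32), (16, 32, z, 34, 27, v, 35), (16, 33, x, 24, 11, x, 32), (16, 33, x, 24, 27, v, 11), (16, 33, x, 24, 27, v, 32), (16, 33, x, 24, 27, v, 35), (16, 8, y, 8, 11, x, 32), (16, 8, y, 8, 27, v, 11), (16, 8, y, 8, 27, v, 32), (16, 8, y, 8, 27, v, 35), (18, 12, b, 34, 7, v, 11), (18, 12, b, 34, 7, v, 32), (18, 12, b, 34, 7, v, 35), (18, 38, p, 25, 7, v, 11), (18, 38, p, 25, 7, v, 32), (18, 38, p, 25, 7, v, 35)}
π_{C, F} gives {(13, 7), (16, 11), (16, 32), (16, 35), (18, 11), (18, 32), (18, 35)} (13 duplicate(s) eliminated).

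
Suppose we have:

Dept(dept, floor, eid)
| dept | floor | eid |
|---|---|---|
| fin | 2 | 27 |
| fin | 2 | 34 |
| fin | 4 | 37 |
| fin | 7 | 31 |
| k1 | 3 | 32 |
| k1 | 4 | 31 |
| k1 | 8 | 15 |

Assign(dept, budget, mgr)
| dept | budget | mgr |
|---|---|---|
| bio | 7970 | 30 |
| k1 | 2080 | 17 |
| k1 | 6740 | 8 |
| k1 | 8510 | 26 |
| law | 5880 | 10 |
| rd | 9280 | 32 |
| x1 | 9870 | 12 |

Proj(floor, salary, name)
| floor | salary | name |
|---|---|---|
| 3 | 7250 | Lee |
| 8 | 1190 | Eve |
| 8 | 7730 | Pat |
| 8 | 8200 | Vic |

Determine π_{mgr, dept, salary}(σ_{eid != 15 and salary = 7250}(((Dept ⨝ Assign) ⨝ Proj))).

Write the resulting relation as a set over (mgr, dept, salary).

Joining Dept and Assign on dept yields {(k1, 3, 32, 2080, 17), (k1, 3, 32, 6740, 8), (k1, 3, 32, 8510, 26), (k1, 4, 31, 2080, 17), (k1, 4, 31, 6740, 8), (k1, 4, 31, 8510, 26), (k1, 8, 15, 2080, 17), (k1, 8, 15, 6740, 8), (k1, 8, 15, 8510, 26)}.
Joining (Dept ⨝ Assign) and Proj on floor yields {(k1, 3, 32, 2080, 17, 7250, Lee), (k1, 3, 32, 6740, 8, 7250, Lee), (k1, 3, 32, 8510, 26, 7250, Lee), (k1, 8, 15, 2080, 17, 1190, Eve), (k1, 8, 15, 2080, 17, 7730, Pat), (k1, 8, 15, 2080, 17, 8200, Vic), (k1, 8, 15, 6740, 8, 1190, Eve), (k1, 8, 15, 6740, 8, 7730, Pat), (k1, 8, 15, 6740, 8, 8200, Vic), (k1, 8, 15, 8510, 26, 1190, Eve), (k1, 8, 15, 8510, 26, 7730, Pat), (k1, 8, 15, 8510, 26, 8200, Vic)}.
Apply σ_{eid != 15 and salary = 7250}; surviving tuples: {(k1, 3, 32, 2080, 17, 7250, Lee), (k1, 3, 32, 6740, 8, 7250, Lee), (k1, 3, 32, 8510, 26, 7250, Lee)}
π[mgr, dept, salary]: project onto (mgr, dept, salary) → {(17, k1, 7250), (26, k1, 7250), (8, k1, 7250)}

{(17, k1, 7250), (26, k1, 7250), (8, k1, 7250)}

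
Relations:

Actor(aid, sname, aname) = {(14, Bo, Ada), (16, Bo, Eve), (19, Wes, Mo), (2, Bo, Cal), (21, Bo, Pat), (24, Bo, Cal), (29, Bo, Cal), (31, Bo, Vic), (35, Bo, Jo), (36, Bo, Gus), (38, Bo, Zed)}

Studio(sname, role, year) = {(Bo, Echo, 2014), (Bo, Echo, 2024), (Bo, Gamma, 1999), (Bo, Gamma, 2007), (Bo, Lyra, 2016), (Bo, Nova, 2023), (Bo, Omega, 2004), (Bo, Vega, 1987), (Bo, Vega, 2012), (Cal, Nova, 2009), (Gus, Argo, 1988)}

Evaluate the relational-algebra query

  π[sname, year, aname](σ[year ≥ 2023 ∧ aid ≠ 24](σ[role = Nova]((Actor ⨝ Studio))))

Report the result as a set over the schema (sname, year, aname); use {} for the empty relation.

{(Bo, 2023, Ada), (Bo, 2023, Cal), (Bo, 2023, Eve), (Bo, 2023, Gus), (Bo, 2023, Jo), (Bo, 2023, Pat), (Bo, 2023, Vic), (Bo, 2023, Zed)}

Natural join on sname: {(14, Bo, Ada, Echo, 2014), (14, Bo, Ada, Echo, 2024), (14, Bo, Ada, Gamma, 1999), (14, Bo, Ada, Gamma, 2007), (14, Bo, Ada, Lyra, 2016), (14, Bo, Ada, Nova, 2023), (14, Bo, Ada, Omega, 2004), (14, Bo, Ada, Vega, 1987), (14, Bo, Ada, Vega, 2012), (16, Bo, Eve, Echo, 2014), (16, Bo, Eve, Echo, 2024), (16, Bo, Eve, Gamma, 1999), (16, Bo, Eve, Gamma, 2007), (16, Bo, Eve, Lyra, 2016), (16, Bo, Eve, Nova, 2023), (16, Bo, Eve, Omega, 2004), (16, Bo, Eve, Vega, 1987), (16, Bo, Eve, Vega, 2012), (2, Bo, Cal, Echo, 2014), (2, Bo, Cal, Echo, 2024), (2, Bo, Cal, Gamma, 1999), (2, Bo, Cal, Gamma, 2007), (2, Bo, Cal, Lyra, 2016), (2, Bo, Cal, Nova, 2023), (2, Bo, Cal, Omega, 2004), (2, Bo, Cal, Vega, 1987), (2, Bo, Cal, Vega, 2012), (21, Bo, Pat, Echo, 2014), (21, Bo, Pat, Echo, 2024), (21, Bo, Pat, Gamma, 1999), (21, Bo, Pat, Gamma, 2007), (21, Bo, Pat, Lyra, 2016), (21, Bo, Pat, Nova, 2023), (21, Bo, Pat, Omega, 2004), (21, Bo, Pat, Vega, 1987), (21, Bo, Pat, Vega, 2012), (24, Bo, Cal, Echo, 2014), (24, Bo, Cal, Echo, 2024), (24, Bo, Cal, Gamma, 1999), (24, Bo, Cal, Gamma, 2007), (24, Bo, Cal, Lyra, 2016), (24, Bo, Cal, Nova, 2023), (24, Bo, Cal, Omega, 2004), (24, Bo, Cal, Vega, 1987), (24, Bo, Cal, Vega, 2012), (29, Bo, Cal, Echo, 2014), (29, Bo, Cal, Echo, 2024), (29, Bo, Cal, Gamma, 1999), (29, Bo, Cal, Gamma, 2007), (29, Bo, Cal, Lyra, 2016), (29, Bo, Cal, Nova, 2023), (29, Bo, Cal, Omega, 2004), (29, Bo, Cal, Vega, 1987), (29, Bo, Cal, Vega, 2012), (31, Bo, Vic, Echo, 2014), (31, Bo, Vic, Echo, 2024), (31, Bo, Vic, Gamma, 1999), (31, Bo, Vic, Gamma, 2007), (31, Bo, Vic, Lyra, 2016), (31, Bo, Vic, Nova, 2023), (31, Bo, Vic, Omega, 2004), (31, Bo, Vic, Vega, 1987), (31, Bo, Vic, Vega, 2012), (35, Bo, Jo, Echo, 2014), (35, Bo, Jo, Echo, 2024), (35, Bo, Jo, Gamma, 1999), (35, Bo, Jo, Gamma, 2007), (35, Bo, Jo, Lyra, 2016), (35, Bo, Jo, Nova, 2023), (35, Bo, Jo, Omega, 2004), (35, Bo, Jo, Vega, 1987), (35, Bo, Jo, Vega, 2012), (36, Bo, Gus, Echo, 2014), (36, Bo, Gus, Echo, 2024), (36, Bo, Gus, Gamma, 1999), (36, Bo, Gus, Gamma, 2007), (36, Bo, Gus, Lyra, 2016), (36, Bo, Gus, Nova, 2023), (36, Bo, Gus, Omega, 2004), (36, Bo, Gus, Vega, 1987), (36, Bo, Gus, Vega, 2012), (38, Bo, Zed, Echo, 2014), (38, Bo, Zed, Echo, 2024), (38, Bo, Zed, Gamma, 1999), (38, Bo, Zed, Gamma, 2007), (38, Bo, Zed, Lyra, 2016), (38, Bo, Zed, Nova, 2023), (38, Bo, Zed, Omega, 2004), (38, Bo, Zed, Vega, 1987), (38, Bo, Zed, Vega, 2012)}
Selection role = Nova: {(14, Bo, Ada, Nova, 2023), (16, Bo, Eve, Nova, 2023), (2, Bo, Cal, Nova, 2023), (21, Bo, Pat, Nova, 2023), (24, Bo, Cal, Nova, 2023), (29, Bo, Cal, Nova, 2023), (31, Bo, Vic, Nova, 2023), (35, Bo, Jo, Nova, 2023), (36, Bo, Gus, Nova, 2023), (38, Bo, Zed, Nova, 2023)}
Selection year ≥ 2023 ∧ aid ≠ 24: {(14, Bo, Ada, Nova, 2023), (16, Bo, Eve, Nova, 2023), (2, Bo, Cal, Nova, 2023), (21, Bo, Pat, Nova, 2023), (29, Bo, Cal, Nova, 2023), (31, Bo, Vic, Nova, 2023), (35, Bo, Jo, Nova, 2023), (36, Bo, Gus, Nova, 2023), (38, Bo, Zed, Nova, 2023)}
Projecting to sname, year, aname (1 duplicate(s) eliminated): {(Bo, 2023, Ada), (Bo, 2023, Cal), (Bo, 2023, Eve), (Bo, 2023, Gus), (Bo, 2023, Jo), (Bo, 2023, Pat), (Bo, 2023, Vic), (Bo, 2023, Zed)}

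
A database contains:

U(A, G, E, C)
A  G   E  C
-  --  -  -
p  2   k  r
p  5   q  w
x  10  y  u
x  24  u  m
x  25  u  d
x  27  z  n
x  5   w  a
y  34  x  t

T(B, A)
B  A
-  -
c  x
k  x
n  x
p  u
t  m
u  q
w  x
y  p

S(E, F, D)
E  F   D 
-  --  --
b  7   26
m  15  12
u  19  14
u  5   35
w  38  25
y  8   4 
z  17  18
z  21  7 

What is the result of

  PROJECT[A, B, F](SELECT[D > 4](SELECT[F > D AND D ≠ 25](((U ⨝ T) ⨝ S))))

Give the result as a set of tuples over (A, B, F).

{(x, c, 19), (x, c, 21), (x, k, 19), (x, k, 21), (x, n, 19), (x, n, 21), (x, w, 19), (x, w, 21)}

U ⋈ T (natural join on A): {(p, 2, k, r, y), (p, 5, q, w, y), (x, 10, y, u, c), (x, 10, y, u, k), (x, 10, y, u, n), (x, 10, y, u, w), (x, 24, u, m, c), (x, 24, u, m, k), (x, 24, u, m, n), (x, 24, u, m, w), (x, 25, u, d, c), (x, 25, u, d, k), (x, 25, u, d, n), (x, 25, u, d, w), (x, 27, z, n, c), (x, 27, z, n, k), (x, 27, z, n, n), (x, 27, z, n, w), (x, 5, w, a, c), (x, 5, w, a, k), (x, 5, w, a, n), (x, 5, w, a, w)}
(U ⨝ T) ⋈ S (natural join on E): {(x, 10, y, u, c, 8, 4), (x, 10, y, u, k, 8, 4), (x, 10, y, u, n, 8, 4), (x, 10, y, u, w, 8, 4), (x, 24, u, m, c, 19, 14), (x, 24, u, m, c, 5, 35), (x, 24, u, m, k, 19, 14), (x, 24, u, m, k, 5, 35), (x, 24, u, m, n, 19, 14), (x, 24, u, m, n, 5, 35), (x, 24, u, m, w, 19, 14), (x, 24, u, m, w, 5, 35), (x, 25, u, d, c, 19, 14), (x, 25, u, d, c, 5, 35), (x, 25, u, d, k, 19, 14), (x, 25, u, d, k, 5, 35), (x, 25, u, d, n, 19, 14), (x, 25, u, d, n, 5, 35), (x, 25, u, d, w, 19, 14), (x, 25, u, d, w, 5, 35), (x, 27, z, n, c, 17, 18), (x, 27, z, n, c, 21, 7), (x, 27, z, n, k, 17, 18), (x, 27, z, n, k, 21, 7), (x, 27, z, n, n, 17, 18), (x, 27, z, n, n, 21, 7), (x, 27, z, n, w, 17, 18), (x, 27, z, n, w, 21, 7), (x, 5, w, a, c, 38, 25), (x, 5, w, a, k, 38, 25), (x, 5, w, a, n, 38, 25), (x, 5, w, a, w, 38, 25)}
Filtering on F > D AND D ≠ 25 leaves {(x, 10, y, u, c, 8, 4), (x, 10, y, u, k, 8, 4), (x, 10, y, u, n, 8, 4), (x, 10, y, u, w, 8, 4), (x, 24, u, m, c, 19, 14), (x, 24, u, m, k, 19, 14), (x, 24, u, m, n, 19, 14), (x, 24, u, m, w, 19, 14), (x, 25, u, d, c, 19, 14), (x, 25, u, d, k, 19, 14), (x, 25, u, d, n, 19, 14), (x, 25, u, d, w, 19, 14), (x, 27, z, n, c, 21, 7), (x, 27, z, n, k, 21, 7), (x, 27, z, n, n, 21, 7), (x, 27, z, n, w, 21, 7)}.
Filtering on D > 4 leaves {(x, 24, u, m, c, 19, 14), (x, 24, u, m, k, 19, 14), (x, 24, u, m, n, 19, 14), (x, 24, u, m, w, 19, 14), (x, 25, u, d, c, 19, 14), (x, 25, u, d, k, 19, 14), (x, 25, u, d, n, 19, 14), (x, 25, u, d, w, 19, 14), (x, 27, z, n, c, 21, 7), (x, 27, z, n, k, 21, 7), (x, 27, z, n, n, 21, 7), (x, 27, z, n, w, 21, 7)}.
π_{A, B, F} gives {(x, c, 19), (x, c, 21), (x, k, 19), (x, k, 21), (x, n, 19), (x, n, 21), (x, w, 19), (x, w, 21)} (4 duplicate(s) eliminated).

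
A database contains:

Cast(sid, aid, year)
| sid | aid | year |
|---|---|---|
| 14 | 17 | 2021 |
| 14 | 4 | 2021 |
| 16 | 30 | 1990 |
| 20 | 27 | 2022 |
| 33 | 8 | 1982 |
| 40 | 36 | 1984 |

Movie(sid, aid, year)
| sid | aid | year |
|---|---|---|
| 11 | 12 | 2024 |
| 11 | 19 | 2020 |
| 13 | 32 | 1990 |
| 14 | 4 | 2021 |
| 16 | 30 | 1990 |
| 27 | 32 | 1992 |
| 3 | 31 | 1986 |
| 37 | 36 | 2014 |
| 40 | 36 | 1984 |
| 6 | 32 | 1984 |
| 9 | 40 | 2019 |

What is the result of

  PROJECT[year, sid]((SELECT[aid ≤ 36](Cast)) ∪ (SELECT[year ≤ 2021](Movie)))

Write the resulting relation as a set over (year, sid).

{(1982, 33), (1984, 40), (1984, 6), (1986, 3), (1990, 13), (1990, 16), (1992, 27), (2014, 37), (2019, 9), (2020, 11), (2021, 14), (2022, 20)}

σ[aid ≤ 36]: keep tuples satisfying aid ≤ 36 → {(14, 17, 2021), (14, 4, 2021), (16, 30, 1990), (20, 27, 2022), (33, 8, 1982), (40, 36, 1984)}
σ[year ≤ 2021]: keep tuples satisfying year ≤ 2021 → {(11, 19, 2020), (13, 32, 1990), (14, 4, 2021), (16, 30, 1990), (27, 32, 1992), (3, 31, 1986), (37, 36, 2014), (40, 36, 1984), (6, 32, 1984), (9, 40, 2019)}
Union: {(14, 17, 2021), (14, 4, 2021), (16, 30, 1990), (20, 27, 2022), (33, 8, 1982), (40, 36, 1984)} with {(11, 19, 2020), (13, 32, 1990), (14, 4, 2021), (16, 30, 1990), (27, 32, 1992), (3, 31, 1986), (37, 36, 2014), (40, 36, 1984), (6, 32, 1984), (9, 40, 2019)} → {(11, 19, 2020), (13, 32, 1990), (14, 17, 2021), (14, 4, 2021), (16, 30, 1990), (20, 27, 2022), (27, 32, 1992), (3, 31, 1986), (33, 8, 1982), (37, 36, 2014), (40, 36, 1984), (6, 32, 1984), (9, 40, 2019)}
Keep only column(s) year, sid (1 duplicate(s) eliminated): {(1982, 33), (1984, 40), (1984, 6), (1986, 3), (1990, 13), (1990, 16), (1992, 27), (2014, 37), (2019, 9), (2020, 11), (2021, 14), (2022, 20)}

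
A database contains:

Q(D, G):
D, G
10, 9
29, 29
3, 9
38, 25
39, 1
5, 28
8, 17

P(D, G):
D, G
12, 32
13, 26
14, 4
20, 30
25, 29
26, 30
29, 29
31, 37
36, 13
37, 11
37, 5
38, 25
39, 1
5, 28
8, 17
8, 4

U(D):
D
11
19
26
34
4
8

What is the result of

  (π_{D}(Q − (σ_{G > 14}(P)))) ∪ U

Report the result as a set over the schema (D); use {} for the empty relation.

{10, 11, 19, 26, 3, 34, 39, 4, 8}

σ[G > 14]: keep tuples satisfying G > 14 → {(12, 32), (13, 26), (20, 30), (25, 29), (26, 30), (29, 29), (31, 37), (38, 25), (5, 28), (8, 17)}
Taking the difference: {(10, 9), (3, 9), (39, 1)}
Keep only column(s) D: {10, 3, 39}
Taking the union: {10, 11, 19, 26, 3, 34, 39, 4, 8}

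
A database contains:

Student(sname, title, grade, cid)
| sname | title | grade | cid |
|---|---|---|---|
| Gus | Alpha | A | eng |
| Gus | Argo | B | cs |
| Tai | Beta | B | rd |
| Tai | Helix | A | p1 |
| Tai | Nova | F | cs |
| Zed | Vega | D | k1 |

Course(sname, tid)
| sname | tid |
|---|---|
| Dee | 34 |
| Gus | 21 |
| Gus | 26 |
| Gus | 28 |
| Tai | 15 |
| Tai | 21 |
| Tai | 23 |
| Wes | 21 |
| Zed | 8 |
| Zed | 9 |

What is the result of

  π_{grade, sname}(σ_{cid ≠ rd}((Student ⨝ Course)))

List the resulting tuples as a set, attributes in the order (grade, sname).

{(A, Gus), (A, Tai), (B, Gus), (D, Zed), (F, Tai)}

Student ⋈ Course (natural join on sname): {(Gus, Alpha, A, eng, 21), (Gus, Alpha, A, eng, 26), (Gus, Alpha, A, eng, 28), (Gus, Argo, B, cs, 21), (Gus, Argo, B, cs, 26), (Gus, Argo, B, cs, 28), (Tai, Beta, B, rd, 15), (Tai, Beta, B, rd, 21), (Tai, Beta, B, rd, 23), (Tai, Helix, A, p1, 15), (Tai, Helix, A, p1, 21), (Tai, Helix, A, p1, 23), (Tai, Nova, F, cs, 15), (Tai, Nova, F, cs, 21), (Tai, Nova, F, cs, 23), (Zed, Vega, D, k1, 8), (Zed, Vega, D, k1, 9)}
σ[cid ≠ rd]: keep tuples satisfying cid ≠ rd → {(Gus, Alpha, A, eng, 21), (Gus, Alpha, A, eng, 26), (Gus, Alpha, A, eng, 28), (Gus, Argo, B, cs, 21), (Gus, Argo, B, cs, 26), (Gus, Argo, B, cs, 28), (Tai, Helix, A, p1, 15), (Tai, Helix, A, p1, 21), (Tai, Helix, A, p1, 23), (Tai, Nova, F, cs, 15), (Tai, Nova, F, cs, 21), (Tai, Nova, F, cs, 23), (Zed, Vega, D, k1, 8), (Zed, Vega, D, k1, 9)}
π_{grade, sname} gives {(A, Gus), (A, Tai), (B, Gus), (D, Zed), (F, Tai)} (9 duplicate(s) eliminated).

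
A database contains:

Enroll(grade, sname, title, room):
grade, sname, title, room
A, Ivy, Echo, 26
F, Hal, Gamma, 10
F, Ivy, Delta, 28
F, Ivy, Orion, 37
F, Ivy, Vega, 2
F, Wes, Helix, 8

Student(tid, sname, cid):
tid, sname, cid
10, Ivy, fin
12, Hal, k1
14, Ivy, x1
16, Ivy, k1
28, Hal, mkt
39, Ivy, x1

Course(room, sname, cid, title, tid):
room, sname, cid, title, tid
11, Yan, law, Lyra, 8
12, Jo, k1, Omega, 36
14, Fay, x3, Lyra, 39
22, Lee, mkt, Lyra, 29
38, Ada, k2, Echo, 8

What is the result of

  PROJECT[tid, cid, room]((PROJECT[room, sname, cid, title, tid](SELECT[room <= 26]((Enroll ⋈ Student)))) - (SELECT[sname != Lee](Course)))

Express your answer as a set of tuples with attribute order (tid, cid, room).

{(10, fin, 2), (10, fin, 26), (12, k1, 10), (14, x1, 2), (14, x1, 26), (16, k1, 2), (16, k1, 26), (28, mkt, 10), (39, x1, 2), (39, x1, 26)}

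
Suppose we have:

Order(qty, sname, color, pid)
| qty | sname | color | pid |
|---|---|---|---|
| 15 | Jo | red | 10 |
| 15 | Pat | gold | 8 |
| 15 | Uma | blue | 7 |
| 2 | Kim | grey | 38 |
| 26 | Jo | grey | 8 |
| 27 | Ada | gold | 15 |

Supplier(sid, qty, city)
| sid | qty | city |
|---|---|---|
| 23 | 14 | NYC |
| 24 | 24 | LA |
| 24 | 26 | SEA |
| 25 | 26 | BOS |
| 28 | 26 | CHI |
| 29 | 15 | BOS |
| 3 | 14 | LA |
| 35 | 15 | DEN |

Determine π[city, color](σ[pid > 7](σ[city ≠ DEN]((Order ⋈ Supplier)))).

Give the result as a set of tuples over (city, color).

{(BOS, gold), (BOS, grey), (BOS, red), (CHI, grey), (SEA, grey)}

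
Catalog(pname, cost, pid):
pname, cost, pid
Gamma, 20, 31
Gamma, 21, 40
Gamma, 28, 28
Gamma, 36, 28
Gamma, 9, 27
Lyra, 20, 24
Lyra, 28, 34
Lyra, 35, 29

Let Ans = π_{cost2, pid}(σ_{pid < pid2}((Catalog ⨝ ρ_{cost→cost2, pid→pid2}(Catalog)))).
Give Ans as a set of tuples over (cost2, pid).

{(20, 27), (20, 28), (21, 27), (21, 28), (21, 31), (28, 24), (28, 27), (28, 29), (35, 24), (36, 27)}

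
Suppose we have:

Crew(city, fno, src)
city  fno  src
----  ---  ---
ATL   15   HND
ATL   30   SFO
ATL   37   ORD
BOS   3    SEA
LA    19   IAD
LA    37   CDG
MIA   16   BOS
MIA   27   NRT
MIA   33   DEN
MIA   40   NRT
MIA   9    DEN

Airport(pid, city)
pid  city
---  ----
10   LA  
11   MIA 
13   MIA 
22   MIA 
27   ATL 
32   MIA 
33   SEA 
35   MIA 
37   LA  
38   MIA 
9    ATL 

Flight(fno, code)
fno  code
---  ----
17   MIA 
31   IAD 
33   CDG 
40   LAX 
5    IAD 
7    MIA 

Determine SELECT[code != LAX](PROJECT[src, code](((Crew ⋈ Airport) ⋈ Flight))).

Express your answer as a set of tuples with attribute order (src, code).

{(DEN, CDG)}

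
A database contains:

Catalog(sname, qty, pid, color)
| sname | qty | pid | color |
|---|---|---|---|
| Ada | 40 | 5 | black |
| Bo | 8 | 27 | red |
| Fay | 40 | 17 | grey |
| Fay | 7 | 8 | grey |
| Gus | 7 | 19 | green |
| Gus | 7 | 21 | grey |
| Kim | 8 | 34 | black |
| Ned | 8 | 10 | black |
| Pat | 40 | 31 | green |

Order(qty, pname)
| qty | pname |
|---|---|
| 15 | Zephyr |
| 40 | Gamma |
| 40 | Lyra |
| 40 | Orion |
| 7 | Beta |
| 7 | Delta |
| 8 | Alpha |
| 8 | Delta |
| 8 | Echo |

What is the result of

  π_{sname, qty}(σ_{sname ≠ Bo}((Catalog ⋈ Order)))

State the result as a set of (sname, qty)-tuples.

Natural join on qty: {(Ada, 40, 5, black, Gamma), (Ada, 40, 5, black, Lyra), (Ada, 40, 5, black, Orion), (Bo, 8, 27, red, Alpha), (Bo, 8, 27, red, Delta), (Bo, 8, 27, red, Echo), (Fay, 40, 17, grey, Gamma), (Fay, 40, 17, grey, Lyra), (Fay, 40, 17, grey, Orion), (Fay, 7, 8, grey, Beta), (Fay, 7, 8, grey, Delta), (Gus, 7, 19, green, Beta), (Gus, 7, 19, green, Delta), (Gus, 7, 21, grey, Beta), (Gus, 7, 21, grey, Delta), (Kim, 8, 34, black, Alpha), (Kim, 8, 34, black, Delta), (Kim, 8, 34, black, Echo), (Ned, 8, 10, black, Alpha), (Ned, 8, 10, black, Delta), (Ned, 8, 10, black, Echo), (Pat, 40, 31, green, Gamma), (Pat, 40, 31, green, Lyra), (Pat, 40, 31, green, Orion)}
σ[sname ≠ Bo]: keep tuples satisfying sname ≠ Bo → {(Ada, 40, 5, black, Gamma), (Ada, 40, 5, black, Lyra), (Ada, 40, 5, black, Orion), (Fay, 40, 17, grey, Gamma), (Fay, 40, 17, grey, Lyra), (Fay, 40, 17, grey, Orion), (Fay, 7, 8, grey, Beta), (Fay, 7, 8, grey, Delta), (Gus, 7, 19, green, Beta), (Gus, 7, 19, green, Delta), (Gus, 7, 21, grey, Beta), (Gus, 7, 21, grey, Delta), (Kim, 8, 34, black, Alpha), (Kim, 8, 34, black, Delta), (Kim, 8, 34, black, Echo), (Ned, 8, 10, black, Alpha), (Ned, 8, 10, black, Delta), (Ned, 8, 10, black, Echo), (Pat, 40, 31, green, Gamma), (Pat, 40, 31, green, Lyra), (Pat, 40, 31, green, Orion)}
π[sname, qty]: project onto (sname, qty) (14 duplicate(s) eliminated) → {(Ada, 40), (Fay, 40), (Fay, 7), (Gus, 7), (Kim, 8), (Ned, 8), (Pat, 40)}

{(Ada, 40), (Fay, 40), (Fay, 7), (Gus, 7), (Kim, 8), (Ned, 8), (Pat, 40)}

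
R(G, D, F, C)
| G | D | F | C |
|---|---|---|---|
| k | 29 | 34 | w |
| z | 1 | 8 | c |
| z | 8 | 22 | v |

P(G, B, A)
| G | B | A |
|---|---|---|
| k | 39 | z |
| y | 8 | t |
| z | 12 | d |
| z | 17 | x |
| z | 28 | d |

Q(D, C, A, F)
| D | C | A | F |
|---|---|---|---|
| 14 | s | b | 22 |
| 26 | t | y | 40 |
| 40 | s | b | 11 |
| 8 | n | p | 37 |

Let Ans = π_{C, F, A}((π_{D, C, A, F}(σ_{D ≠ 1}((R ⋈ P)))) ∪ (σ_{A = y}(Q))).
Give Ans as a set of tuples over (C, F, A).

R ⋈ P (natural join on G): {(k, 29, 34, w, 39, z), (z, 1, 8, c, 12, d), (z, 1, 8, c, 17, x), (z, 1, 8, c, 28, d), (z, 8, 22, v, 12, d), (z, 8, 22, v, 17, x), (z, 8, 22, v, 28, d)}
Selection D ≠ 1: {(k, 29, 34, w, 39, z), (z, 8, 22, v, 12, d), (z, 8, 22, v, 17, x), (z, 8, 22, v, 28, d)}
Projecting to D, C, A, F (1 duplicate(s) eliminated): {(29, w, z, 34), (8, v, d, 22), (8, v, x, 22)}
Selection A = y: {(26, t, y, 40)}
Set union of the two operands is {(26, t, y, 40), (29, w, z, 34), (8, v, d, 22), (8, v, x, 22)}.
Projecting to C, F, A: {(t, 40, y), (v, 22, d), (v, 22, x), (w, 34, z)}

{(t, 40, y), (v, 22, d), (v, 22, x), (w, 34, z)}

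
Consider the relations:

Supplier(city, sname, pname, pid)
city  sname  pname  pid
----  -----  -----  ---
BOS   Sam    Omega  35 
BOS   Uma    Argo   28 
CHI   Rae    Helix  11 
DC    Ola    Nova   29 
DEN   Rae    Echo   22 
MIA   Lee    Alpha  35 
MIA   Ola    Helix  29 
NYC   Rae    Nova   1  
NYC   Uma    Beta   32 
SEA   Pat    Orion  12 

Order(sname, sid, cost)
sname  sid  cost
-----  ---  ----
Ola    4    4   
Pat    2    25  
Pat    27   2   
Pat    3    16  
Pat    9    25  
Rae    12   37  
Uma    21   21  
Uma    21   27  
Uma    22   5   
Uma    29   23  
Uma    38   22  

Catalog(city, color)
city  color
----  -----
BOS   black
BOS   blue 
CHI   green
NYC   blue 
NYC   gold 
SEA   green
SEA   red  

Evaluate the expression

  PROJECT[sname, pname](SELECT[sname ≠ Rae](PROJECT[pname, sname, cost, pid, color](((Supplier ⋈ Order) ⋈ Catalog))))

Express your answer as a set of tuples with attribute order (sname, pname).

{(Pat, Orion), (Uma, Argo), (Uma, Beta)}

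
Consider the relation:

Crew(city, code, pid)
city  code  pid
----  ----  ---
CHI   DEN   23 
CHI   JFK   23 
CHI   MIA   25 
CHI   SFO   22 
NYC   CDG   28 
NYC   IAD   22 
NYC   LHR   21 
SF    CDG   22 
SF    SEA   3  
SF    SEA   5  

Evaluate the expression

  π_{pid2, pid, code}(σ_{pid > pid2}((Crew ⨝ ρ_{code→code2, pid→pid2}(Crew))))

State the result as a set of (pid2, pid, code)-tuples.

{(21, 22, IAD), (21, 28, CDG), (22, 23, DEN), (22, 23, JFK), (22, 25, MIA), (22, 28, CDG), (23, 25, MIA), (3, 22, CDG), (3, 5, SEA), (5, 22, CDG)}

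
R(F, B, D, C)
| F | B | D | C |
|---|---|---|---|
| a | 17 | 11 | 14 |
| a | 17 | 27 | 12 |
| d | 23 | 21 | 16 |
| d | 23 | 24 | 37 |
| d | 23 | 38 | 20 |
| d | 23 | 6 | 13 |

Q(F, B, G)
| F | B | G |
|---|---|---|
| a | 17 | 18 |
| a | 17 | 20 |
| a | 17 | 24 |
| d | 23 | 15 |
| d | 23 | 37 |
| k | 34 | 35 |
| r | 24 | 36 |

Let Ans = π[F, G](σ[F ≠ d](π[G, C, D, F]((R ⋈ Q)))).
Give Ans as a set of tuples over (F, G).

Natural join on F, B: {(a, 17, 11, 14, 18), (a, 17, 11, 14, 20), (a, 17, 11, 14, 24), (a, 17, 27, 12, 18), (a, 17, 27, 12, 20), (a, 17, 27, 12, 24), (d, 23, 21, 16, 15), (d, 23, 21, 16, 37), (d, 23, 24, 37, 15), (d, 23, 24, 37, 37), (d, 23, 38, 20, 15), (d, 23, 38, 20, 37), (d, 23, 6, 13, 15), (d, 23, 6, 13, 37)}
Projecting to G, C, D, F: {(15, 13, 6, d), (15, 16, 21, d), (15, 20, 38, d), (15, 37, 24, d), (18, 12, 27, a), (18, 14, 11, a), (20, 12, 27, a), (20, 14, 11, a), (24, 12, 27, a), (24, 14, 11, a), (37, 13, 6, d), (37, 16, 21, d), (37, 20, 38, d), (37, 37, 24, d)}
Filtering on F ≠ d leaves {(18, 12, 27, a), (18, 14, 11, a), (20, 12, 27, a), (20, 14, 11, a), (24, 12, 27, a), (24, 14, 11, a)}.
Projecting to F, G (3 duplicate(s) eliminated): {(a, 18), (a, 20), (a, 24)}

{(a, 18), (a, 20), (a, 24)}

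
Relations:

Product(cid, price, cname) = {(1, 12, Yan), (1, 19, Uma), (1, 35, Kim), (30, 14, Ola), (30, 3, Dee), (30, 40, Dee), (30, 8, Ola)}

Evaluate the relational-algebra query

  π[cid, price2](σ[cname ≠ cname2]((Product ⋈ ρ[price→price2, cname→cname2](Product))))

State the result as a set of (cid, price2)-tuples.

{(1, 12), (1, 19), (1, 35), (30, 14), (30, 3), (30, 40), (30, 8)}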